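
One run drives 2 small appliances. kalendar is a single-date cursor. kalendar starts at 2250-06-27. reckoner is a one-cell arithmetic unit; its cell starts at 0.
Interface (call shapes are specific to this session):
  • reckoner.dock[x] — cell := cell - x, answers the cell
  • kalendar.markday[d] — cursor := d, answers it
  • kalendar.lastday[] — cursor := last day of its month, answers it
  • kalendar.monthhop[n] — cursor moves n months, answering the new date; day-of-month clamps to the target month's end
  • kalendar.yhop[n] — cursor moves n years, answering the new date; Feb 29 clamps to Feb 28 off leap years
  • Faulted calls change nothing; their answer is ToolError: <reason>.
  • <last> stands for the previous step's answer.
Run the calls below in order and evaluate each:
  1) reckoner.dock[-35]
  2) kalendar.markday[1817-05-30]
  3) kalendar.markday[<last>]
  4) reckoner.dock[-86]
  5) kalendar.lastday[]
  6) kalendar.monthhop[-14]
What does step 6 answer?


Answer: 1816-03-31

Derivation:
Next I call dock with x→-35, giving 35.
Calling markday with d→1817-05-30, and observe 1817-05-30.
I call markday with d→<last>, giving 1817-05-30.
I try dock with x→-86, — result: 121.
Calling lastday(), — result: 1817-05-31.
I invoke monthhop with n→-14, → 1816-03-31.


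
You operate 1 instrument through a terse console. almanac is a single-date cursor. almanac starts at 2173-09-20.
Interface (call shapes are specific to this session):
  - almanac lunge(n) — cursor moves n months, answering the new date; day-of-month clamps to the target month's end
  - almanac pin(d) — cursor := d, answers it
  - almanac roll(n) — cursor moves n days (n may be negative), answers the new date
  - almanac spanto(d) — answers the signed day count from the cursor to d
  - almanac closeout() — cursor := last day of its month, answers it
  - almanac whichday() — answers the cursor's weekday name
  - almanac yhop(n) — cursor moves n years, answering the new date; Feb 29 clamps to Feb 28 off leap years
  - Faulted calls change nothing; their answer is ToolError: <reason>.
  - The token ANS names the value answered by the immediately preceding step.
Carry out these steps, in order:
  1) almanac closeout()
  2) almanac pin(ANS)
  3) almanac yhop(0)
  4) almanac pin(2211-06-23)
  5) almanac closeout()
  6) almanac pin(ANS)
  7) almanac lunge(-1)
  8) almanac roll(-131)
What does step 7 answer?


Now I run almanac closeout(), giving 2173-09-30.
I try almanac pin passing d: ANS, yielding 2173-09-30.
I use almanac yhop passing n: 0, → 2173-09-30.
I try almanac pin passing d: 2211-06-23, which returns 2211-06-23.
I use almanac closeout(): 2211-06-30.
Now I run almanac pin passing d: ANS, and get 2211-06-30.
Invoking almanac lunge passing n: -1, — result: 2211-05-30.
I use almanac roll passing n: -131, and get 2211-01-19.

Answer: 2211-05-30


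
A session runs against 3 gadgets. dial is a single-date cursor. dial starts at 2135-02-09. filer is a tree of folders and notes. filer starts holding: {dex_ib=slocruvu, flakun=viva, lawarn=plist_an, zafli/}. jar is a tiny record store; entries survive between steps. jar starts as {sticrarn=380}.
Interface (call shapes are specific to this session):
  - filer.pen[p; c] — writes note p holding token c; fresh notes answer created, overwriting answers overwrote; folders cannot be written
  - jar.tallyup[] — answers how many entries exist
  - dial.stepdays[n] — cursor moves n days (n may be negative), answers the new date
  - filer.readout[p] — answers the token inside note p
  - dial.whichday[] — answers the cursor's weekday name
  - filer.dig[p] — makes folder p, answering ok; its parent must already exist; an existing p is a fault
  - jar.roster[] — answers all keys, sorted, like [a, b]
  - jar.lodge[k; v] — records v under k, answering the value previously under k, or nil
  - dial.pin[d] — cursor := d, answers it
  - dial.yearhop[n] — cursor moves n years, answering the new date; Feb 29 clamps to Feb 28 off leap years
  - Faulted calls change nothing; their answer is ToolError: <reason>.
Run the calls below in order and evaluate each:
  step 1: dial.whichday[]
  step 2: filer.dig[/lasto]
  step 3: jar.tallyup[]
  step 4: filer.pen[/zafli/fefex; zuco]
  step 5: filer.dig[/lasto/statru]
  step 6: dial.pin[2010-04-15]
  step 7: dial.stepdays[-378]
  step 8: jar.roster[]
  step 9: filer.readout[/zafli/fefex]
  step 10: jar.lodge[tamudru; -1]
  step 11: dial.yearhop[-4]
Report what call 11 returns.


I try dial.whichday(), — result: Wednesday.
I run filer.dig(p=/lasto), — result: ok.
I call jar.tallyup(), and get 1.
I invoke filer.pen(p=/zafli/fefex, c=zuco), and get created.
Using filer.dig(p=/lasto/statru), and observe ok.
I call dial.pin(d=2010-04-15), which returns 2010-04-15.
I call dial.stepdays(n=-378), and observe 2009-04-02.
Then jar.roster(), which returns [sticrarn].
Then filer.readout(p=/zafli/fefex), and see zuco.
I call jar.lodge(k=tamudru, v=-1), — result: nil.
Next I call dial.yearhop(n=-4), and see 2005-04-02.

Answer: 2005-04-02


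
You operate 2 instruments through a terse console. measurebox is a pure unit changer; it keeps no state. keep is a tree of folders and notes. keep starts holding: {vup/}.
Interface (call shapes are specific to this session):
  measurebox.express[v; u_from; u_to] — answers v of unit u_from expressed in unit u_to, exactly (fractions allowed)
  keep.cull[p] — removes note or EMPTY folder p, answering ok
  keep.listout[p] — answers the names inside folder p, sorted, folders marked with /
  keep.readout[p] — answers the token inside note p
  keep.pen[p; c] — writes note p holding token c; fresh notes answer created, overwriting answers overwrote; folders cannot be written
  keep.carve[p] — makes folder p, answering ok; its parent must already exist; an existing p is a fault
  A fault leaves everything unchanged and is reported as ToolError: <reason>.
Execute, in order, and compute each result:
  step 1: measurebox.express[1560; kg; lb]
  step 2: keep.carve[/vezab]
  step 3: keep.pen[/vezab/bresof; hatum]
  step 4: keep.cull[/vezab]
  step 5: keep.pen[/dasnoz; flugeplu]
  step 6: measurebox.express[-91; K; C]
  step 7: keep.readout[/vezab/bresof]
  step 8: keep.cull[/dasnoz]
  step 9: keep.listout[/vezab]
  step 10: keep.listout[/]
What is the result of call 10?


Answer: [vezab/, vup/]

Derivation:
Using measurebox.express(1560, kg, lb), → 156000000000/45359237.
Invoking keep.carve(/vezab), — result: ok.
Next I call keep.pen(/vezab/bresof, hatum), and get created.
I use keep.cull(/vezab), → ToolError: not empty.
Calling keep.pen(/dasnoz, flugeplu), giving created.
Now I run measurebox.express(-91, K, C), which returns -7283/20.
I call keep.readout(/vezab/bresof), and see hatum.
I call keep.cull(/dasnoz), giving ok.
Invoking keep.listout(/vezab), and see [bresof].
Then keep.listout(/), yielding [vezab/, vup/].


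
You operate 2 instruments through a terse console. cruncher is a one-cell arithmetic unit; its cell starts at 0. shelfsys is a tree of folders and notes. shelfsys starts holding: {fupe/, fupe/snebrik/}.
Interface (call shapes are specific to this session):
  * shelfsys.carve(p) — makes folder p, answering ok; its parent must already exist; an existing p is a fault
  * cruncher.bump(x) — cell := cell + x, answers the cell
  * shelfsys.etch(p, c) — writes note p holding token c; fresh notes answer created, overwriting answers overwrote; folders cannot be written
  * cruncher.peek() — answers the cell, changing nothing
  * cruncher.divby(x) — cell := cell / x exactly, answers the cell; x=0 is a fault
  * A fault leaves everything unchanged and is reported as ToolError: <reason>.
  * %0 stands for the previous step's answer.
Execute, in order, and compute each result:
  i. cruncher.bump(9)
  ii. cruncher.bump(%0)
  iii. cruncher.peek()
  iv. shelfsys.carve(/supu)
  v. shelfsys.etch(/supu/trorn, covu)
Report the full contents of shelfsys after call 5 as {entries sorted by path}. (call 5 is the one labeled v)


Answer: {fupe/, fupe/snebrik/, supu/, supu/trorn=covu}

Derivation:
% 1. cruncher.bump(9) == 9
% 2. cruncher.bump(%0) == 18
% 3. cruncher.peek() == 18
% 4. shelfsys.carve(/supu) == ok
% 5. shelfsys.etch(/supu/trorn, covu) == created


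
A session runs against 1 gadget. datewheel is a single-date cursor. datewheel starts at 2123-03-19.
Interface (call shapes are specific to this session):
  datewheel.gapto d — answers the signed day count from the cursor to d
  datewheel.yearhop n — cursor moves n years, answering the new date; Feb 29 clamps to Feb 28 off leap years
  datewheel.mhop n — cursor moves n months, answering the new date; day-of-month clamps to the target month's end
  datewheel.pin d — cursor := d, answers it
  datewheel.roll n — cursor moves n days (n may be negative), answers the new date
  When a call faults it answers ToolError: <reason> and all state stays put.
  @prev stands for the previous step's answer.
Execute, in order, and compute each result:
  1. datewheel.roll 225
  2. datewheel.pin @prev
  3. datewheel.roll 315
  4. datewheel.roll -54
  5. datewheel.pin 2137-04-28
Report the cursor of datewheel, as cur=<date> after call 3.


Answer: cur=2124-09-09

Derivation:
Act: datewheel.roll[n: 225]
Obs: 2123-10-30
Act: datewheel.pin[d: @prev]
Obs: 2123-10-30
Act: datewheel.roll[n: 315]
Obs: 2124-09-09
Act: datewheel.roll[n: -54]
Obs: 2124-07-17
Act: datewheel.pin[d: 2137-04-28]
Obs: 2137-04-28


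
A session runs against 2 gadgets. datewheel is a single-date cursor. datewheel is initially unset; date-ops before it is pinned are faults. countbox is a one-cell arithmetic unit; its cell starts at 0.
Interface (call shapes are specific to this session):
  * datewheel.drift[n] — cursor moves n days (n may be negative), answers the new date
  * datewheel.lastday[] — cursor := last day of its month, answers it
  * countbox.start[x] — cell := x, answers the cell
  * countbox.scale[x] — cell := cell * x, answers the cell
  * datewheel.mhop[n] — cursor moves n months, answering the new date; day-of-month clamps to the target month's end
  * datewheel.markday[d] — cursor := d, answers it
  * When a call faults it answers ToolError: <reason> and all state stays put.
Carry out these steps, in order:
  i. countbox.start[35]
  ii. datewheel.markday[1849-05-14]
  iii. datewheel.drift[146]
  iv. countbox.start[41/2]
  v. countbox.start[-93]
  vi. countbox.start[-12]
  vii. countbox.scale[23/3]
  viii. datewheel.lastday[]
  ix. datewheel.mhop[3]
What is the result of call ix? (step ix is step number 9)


Answer: 1850-01-31

Derivation:
% start x→35
= 35
% markday d→1849-05-14
= 1849-05-14
% drift n→146
= 1849-10-07
% start x→41/2
= 41/2
% start x→-93
= -93
% start x→-12
= -12
% scale x→23/3
= -92
% lastday
= 1849-10-31
% mhop n→3
= 1850-01-31


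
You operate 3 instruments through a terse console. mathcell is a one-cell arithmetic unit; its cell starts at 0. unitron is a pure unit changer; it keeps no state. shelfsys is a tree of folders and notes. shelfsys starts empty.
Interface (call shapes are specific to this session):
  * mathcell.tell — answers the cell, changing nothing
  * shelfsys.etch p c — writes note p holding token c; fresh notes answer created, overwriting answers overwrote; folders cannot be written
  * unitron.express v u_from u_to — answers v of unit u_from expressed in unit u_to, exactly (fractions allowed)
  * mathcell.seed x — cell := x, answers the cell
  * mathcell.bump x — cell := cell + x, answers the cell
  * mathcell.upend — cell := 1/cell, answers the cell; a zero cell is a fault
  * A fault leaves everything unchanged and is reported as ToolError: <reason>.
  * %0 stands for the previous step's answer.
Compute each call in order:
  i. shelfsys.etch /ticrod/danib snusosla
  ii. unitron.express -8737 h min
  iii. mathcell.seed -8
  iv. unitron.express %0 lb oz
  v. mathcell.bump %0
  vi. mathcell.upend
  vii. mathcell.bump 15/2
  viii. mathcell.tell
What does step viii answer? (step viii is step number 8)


Then shelfsys.etch on p=/ticrod/danib, c=snusosla, and observe ToolError: no parent.
Then unitron.express on v=-8737, u_from=h, u_to=min: -524220.
Then mathcell.seed on x=-8, and observe -8.
I run unitron.express on v=%0, u_from=lb, u_to=oz, which returns -128.
Next I call mathcell.bump on x=%0, — result: -136.
I invoke mathcell.upend(), and get -1/136.
Calling mathcell.bump on x=15/2, → 1019/136.
Invoking mathcell.tell(), and observe 1019/136.

Answer: 1019/136


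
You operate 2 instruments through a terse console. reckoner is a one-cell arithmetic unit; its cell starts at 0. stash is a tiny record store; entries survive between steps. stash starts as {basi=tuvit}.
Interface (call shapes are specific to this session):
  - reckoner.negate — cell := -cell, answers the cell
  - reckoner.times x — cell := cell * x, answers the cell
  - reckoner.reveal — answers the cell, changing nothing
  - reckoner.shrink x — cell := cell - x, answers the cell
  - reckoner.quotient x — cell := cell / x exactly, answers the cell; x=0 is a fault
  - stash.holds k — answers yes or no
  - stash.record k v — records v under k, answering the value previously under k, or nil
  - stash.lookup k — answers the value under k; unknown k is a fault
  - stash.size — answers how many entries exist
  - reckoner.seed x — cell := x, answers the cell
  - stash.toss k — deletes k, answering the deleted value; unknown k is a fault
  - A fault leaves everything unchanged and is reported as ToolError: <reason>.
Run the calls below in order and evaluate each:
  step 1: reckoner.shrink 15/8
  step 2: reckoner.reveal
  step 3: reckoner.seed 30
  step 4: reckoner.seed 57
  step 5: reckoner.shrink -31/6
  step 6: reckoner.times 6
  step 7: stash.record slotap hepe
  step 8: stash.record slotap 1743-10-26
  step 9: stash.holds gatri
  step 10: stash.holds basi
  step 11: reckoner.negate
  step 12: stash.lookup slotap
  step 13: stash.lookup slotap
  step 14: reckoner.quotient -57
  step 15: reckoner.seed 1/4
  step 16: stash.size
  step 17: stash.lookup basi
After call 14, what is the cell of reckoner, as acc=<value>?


Answer: acc=373/57

Derivation:
Act: shrink[x: 15/8]
Obs: -15/8
Act: reveal[]
Obs: -15/8
Act: seed[x: 30]
Obs: 30
Act: seed[x: 57]
Obs: 57
Act: shrink[x: -31/6]
Obs: 373/6
Act: times[x: 6]
Obs: 373
Act: record[k: slotap; v: hepe]
Obs: nil
Act: record[k: slotap; v: 1743-10-26]
Obs: hepe
Act: holds[k: gatri]
Obs: no
Act: holds[k: basi]
Obs: yes
Act: negate[]
Obs: -373
Act: lookup[k: slotap]
Obs: 1743-10-26
Act: lookup[k: slotap]
Obs: 1743-10-26
Act: quotient[x: -57]
Obs: 373/57
Act: seed[x: 1/4]
Obs: 1/4
Act: size[]
Obs: 2
Act: lookup[k: basi]
Obs: tuvit


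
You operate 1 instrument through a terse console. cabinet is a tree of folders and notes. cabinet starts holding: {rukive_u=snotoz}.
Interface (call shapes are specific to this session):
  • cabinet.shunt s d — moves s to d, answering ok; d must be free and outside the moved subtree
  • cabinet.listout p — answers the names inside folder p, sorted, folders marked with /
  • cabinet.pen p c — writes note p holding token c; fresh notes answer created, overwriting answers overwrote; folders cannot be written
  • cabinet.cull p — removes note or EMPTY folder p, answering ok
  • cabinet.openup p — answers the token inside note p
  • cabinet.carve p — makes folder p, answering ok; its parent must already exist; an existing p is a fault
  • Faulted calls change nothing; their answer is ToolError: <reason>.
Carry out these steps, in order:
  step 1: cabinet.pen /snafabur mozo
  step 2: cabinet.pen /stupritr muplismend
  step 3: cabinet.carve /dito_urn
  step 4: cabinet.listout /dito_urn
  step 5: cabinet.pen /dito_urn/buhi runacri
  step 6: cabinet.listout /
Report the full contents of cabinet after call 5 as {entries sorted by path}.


Answer: {dito_urn/, dito_urn/buhi=runacri, rukive_u=snotoz, snafabur=mozo, stupritr=muplismend}

Derivation:
-- cabinet.pen(p→/snafabur, c→mozo) ~> created
-- cabinet.pen(p→/stupritr, c→muplismend) ~> created
-- cabinet.carve(p→/dito_urn) ~> ok
-- cabinet.listout(p→/dito_urn) ~> []
-- cabinet.pen(p→/dito_urn/buhi, c→runacri) ~> created
-- cabinet.listout(p→/) ~> [dito_urn/, rukive_u, snafabur, stupritr]


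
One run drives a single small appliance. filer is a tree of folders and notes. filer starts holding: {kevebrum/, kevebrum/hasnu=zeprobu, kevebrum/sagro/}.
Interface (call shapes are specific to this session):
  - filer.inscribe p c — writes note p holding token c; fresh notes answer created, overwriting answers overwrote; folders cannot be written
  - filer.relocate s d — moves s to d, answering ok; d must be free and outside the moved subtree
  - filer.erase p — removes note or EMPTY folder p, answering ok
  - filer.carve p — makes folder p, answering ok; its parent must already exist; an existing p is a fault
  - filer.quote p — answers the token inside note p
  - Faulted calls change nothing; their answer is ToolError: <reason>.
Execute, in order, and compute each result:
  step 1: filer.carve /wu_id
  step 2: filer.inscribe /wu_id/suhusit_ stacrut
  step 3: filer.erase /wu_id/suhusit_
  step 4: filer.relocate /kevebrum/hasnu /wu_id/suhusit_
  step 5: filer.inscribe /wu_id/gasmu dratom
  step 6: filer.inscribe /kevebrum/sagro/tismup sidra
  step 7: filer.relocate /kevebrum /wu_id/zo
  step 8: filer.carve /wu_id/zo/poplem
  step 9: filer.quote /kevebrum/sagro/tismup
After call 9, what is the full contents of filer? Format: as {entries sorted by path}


Answer: {wu_id/, wu_id/gasmu=dratom, wu_id/suhusit_=zeprobu, wu_id/zo/, wu_id/zo/poplem/, wu_id/zo/sagro/, wu_id/zo/sagro/tismup=sidra}

Derivation:
Act: filer.carve[/wu_id]
Obs: ok
Act: filer.inscribe[/wu_id/suhusit_; stacrut]
Obs: created
Act: filer.erase[/wu_id/suhusit_]
Obs: ok
Act: filer.relocate[/kevebrum/hasnu; /wu_id/suhusit_]
Obs: ok
Act: filer.inscribe[/wu_id/gasmu; dratom]
Obs: created
Act: filer.inscribe[/kevebrum/sagro/tismup; sidra]
Obs: created
Act: filer.relocate[/kevebrum; /wu_id/zo]
Obs: ok
Act: filer.carve[/wu_id/zo/poplem]
Obs: ok
Act: filer.quote[/kevebrum/sagro/tismup]
Obs: ToolError: not found


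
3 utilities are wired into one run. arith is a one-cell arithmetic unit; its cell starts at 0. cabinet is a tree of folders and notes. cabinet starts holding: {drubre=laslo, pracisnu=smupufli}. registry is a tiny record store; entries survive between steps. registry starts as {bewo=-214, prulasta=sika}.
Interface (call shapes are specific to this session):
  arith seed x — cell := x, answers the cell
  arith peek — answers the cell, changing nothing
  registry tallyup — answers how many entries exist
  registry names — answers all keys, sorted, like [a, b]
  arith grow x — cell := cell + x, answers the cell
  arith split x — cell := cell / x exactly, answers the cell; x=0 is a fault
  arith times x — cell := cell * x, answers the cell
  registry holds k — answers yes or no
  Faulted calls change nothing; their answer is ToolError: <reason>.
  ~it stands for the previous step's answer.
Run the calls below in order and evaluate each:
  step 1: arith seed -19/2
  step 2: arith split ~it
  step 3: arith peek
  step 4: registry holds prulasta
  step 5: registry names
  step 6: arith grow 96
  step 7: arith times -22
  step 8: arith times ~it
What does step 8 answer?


% arith seed(x=-19/2) : -19/2
% arith split(x=~it) : 1
% arith peek() : 1
% registry holds(k=prulasta) : yes
% registry names() : [bewo, prulasta]
% arith grow(x=96) : 97
% arith times(x=-22) : -2134
% arith times(x=~it) : 4553956

Answer: 4553956


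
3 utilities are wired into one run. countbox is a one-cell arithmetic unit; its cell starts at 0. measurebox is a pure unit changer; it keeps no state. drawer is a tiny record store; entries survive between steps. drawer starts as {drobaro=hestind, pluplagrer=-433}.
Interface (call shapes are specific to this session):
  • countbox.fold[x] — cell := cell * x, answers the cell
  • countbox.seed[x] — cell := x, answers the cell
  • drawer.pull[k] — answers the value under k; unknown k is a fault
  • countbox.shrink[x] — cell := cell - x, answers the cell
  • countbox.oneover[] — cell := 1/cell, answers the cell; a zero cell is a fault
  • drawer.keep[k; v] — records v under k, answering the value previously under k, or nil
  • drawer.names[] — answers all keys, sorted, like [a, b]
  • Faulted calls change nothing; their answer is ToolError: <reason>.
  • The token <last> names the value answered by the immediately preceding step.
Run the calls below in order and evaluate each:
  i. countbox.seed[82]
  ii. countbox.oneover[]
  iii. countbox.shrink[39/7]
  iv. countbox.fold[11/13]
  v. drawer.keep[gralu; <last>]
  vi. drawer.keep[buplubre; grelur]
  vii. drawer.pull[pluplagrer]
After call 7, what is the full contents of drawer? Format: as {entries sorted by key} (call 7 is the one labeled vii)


I call countbox.seed with x→82, which returns 82.
Next I call countbox.oneover, yielding 1/82.
Now I run countbox.shrink with x→39/7, which returns -3191/574.
Calling countbox.fold with x→11/13, and see -35101/7462.
I invoke drawer.keep with k→gralu, v→<last>, which returns nil.
I run drawer.keep with k→buplubre, v→grelur, → nil.
Invoking drawer.pull with k→pluplagrer: -433.

Answer: {buplubre=grelur, drobaro=hestind, gralu=-35101/7462, pluplagrer=-433}


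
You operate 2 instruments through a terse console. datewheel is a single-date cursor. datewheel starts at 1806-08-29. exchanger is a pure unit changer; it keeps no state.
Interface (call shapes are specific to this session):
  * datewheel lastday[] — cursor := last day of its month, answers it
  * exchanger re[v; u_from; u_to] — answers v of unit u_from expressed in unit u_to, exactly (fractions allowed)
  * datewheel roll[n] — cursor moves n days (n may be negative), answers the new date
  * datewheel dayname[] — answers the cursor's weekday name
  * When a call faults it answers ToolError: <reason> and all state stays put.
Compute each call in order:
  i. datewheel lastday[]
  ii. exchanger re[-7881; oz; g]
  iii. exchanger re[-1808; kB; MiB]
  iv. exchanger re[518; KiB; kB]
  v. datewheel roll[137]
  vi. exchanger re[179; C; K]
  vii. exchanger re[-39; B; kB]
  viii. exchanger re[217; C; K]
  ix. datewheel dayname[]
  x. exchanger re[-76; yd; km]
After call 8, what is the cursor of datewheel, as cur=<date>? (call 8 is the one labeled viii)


Answer: cur=1807-01-15

Derivation:
Do: datewheel lastday[]
See: 1806-08-31
Do: exchanger re[v=-7881; u_from=oz; u_to=g]
See: -357476146797/1600000
Do: exchanger re[v=-1808; u_from=kB; u_to=MiB]
See: -14125/8192
Do: exchanger re[v=518; u_from=KiB; u_to=kB]
See: 66304/125
Do: datewheel roll[n=137]
See: 1807-01-15
Do: exchanger re[v=179; u_from=C; u_to=K]
See: 9043/20
Do: exchanger re[v=-39; u_from=B; u_to=kB]
See: -39/1000
Do: exchanger re[v=217; u_from=C; u_to=K]
See: 9803/20
Do: datewheel dayname[]
See: Thursday
Do: exchanger re[v=-76; u_from=yd; u_to=km]
See: -21717/312500


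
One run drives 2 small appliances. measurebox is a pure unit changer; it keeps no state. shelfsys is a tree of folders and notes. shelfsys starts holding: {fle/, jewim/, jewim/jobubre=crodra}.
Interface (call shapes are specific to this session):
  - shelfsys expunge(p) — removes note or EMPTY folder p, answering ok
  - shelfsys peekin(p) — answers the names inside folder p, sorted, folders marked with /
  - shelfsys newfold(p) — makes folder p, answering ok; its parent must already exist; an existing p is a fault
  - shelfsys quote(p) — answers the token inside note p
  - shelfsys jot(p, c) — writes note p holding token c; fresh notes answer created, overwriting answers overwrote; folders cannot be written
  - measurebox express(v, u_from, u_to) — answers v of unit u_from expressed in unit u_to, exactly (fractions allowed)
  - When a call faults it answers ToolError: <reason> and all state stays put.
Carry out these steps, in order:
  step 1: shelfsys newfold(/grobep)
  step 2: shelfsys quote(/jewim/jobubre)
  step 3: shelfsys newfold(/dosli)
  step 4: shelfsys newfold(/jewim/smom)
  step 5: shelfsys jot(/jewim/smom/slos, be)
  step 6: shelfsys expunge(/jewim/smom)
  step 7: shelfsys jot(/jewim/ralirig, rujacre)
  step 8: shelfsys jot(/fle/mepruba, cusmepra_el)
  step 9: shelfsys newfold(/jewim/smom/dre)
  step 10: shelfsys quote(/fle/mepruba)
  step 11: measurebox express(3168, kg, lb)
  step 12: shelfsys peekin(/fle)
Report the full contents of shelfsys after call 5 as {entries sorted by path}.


Answer: {dosli/, fle/, grobep/, jewim/, jewim/jobubre=crodra, jewim/smom/, jewim/smom/slos=be}

Derivation:
~$ shelfsys newfold p='/grobep'
  ok
~$ shelfsys quote p='/jewim/jobubre'
  crodra
~$ shelfsys newfold p='/dosli'
  ok
~$ shelfsys newfold p='/jewim/smom'
  ok
~$ shelfsys jot p='/jewim/smom/slos' c='be'
  created
~$ shelfsys expunge p='/jewim/smom'
  ToolError: not empty
~$ shelfsys jot p='/jewim/ralirig' c='rujacre'
  created
~$ shelfsys jot p='/fle/mepruba' c='cusmepra_el'
  created
~$ shelfsys newfold p='/jewim/smom/dre'
  ok
~$ shelfsys quote p='/fle/mepruba'
  cusmepra_el
~$ measurebox express v='3168' u_from='kg' u_to='lb'
  28800000000/4123567
~$ shelfsys peekin p='/fle'
  [mepruba]


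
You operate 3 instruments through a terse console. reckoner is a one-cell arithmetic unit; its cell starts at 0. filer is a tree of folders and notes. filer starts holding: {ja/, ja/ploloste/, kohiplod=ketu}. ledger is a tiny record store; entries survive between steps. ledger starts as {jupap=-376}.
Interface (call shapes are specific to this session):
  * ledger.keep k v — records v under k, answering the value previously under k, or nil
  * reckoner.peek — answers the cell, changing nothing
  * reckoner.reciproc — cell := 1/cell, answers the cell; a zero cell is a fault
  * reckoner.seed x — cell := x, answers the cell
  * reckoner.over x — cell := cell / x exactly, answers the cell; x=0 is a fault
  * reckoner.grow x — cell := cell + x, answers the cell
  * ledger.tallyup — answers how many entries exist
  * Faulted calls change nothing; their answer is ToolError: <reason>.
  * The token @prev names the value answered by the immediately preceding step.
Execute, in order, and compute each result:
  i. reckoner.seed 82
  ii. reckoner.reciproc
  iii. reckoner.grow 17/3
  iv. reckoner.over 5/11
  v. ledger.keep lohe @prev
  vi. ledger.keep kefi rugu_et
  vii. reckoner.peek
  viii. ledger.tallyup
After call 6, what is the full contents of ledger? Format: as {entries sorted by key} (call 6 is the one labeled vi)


% reckoner.seed x: 82
:: 82
% reckoner.reciproc
:: 1/82
% reckoner.grow x: 17/3
:: 1397/246
% reckoner.over x: 5/11
:: 15367/1230
% ledger.keep k: lohe v: @prev
:: nil
% ledger.keep k: kefi v: rugu_et
:: nil
% reckoner.peek
:: 15367/1230
% ledger.tallyup
:: 3

Answer: {jupap=-376, kefi=rugu_et, lohe=15367/1230}


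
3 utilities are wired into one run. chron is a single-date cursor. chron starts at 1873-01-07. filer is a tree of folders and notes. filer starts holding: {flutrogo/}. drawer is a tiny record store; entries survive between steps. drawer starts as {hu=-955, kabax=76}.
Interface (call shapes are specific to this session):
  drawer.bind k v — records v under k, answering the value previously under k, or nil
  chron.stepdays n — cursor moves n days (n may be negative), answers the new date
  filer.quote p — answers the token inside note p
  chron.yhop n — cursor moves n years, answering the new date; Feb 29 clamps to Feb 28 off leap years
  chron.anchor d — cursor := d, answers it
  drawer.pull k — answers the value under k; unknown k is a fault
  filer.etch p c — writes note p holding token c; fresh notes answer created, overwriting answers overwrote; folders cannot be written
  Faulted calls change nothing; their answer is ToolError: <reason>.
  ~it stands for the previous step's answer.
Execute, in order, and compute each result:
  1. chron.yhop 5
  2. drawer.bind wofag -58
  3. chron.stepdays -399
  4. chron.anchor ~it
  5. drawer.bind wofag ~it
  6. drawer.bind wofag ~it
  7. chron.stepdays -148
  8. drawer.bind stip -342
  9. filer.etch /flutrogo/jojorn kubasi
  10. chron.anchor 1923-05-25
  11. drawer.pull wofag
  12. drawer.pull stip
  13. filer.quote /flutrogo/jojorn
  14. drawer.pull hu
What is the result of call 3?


Answer: 1876-12-04

Derivation:
I run chron.yhop passing n→5, yielding 1878-01-07.
I call drawer.bind passing k→wofag, v→-58, — result: nil.
Calling chron.stepdays passing n→-399, and get 1876-12-04.
Now I run chron.anchor passing d→~it, and observe 1876-12-04.
Now I run drawer.bind passing k→wofag, v→~it, giving -58.
Now I run drawer.bind passing k→wofag, v→~it, yielding 1876-12-04.
Now I run chron.stepdays passing n→-148, — result: 1876-07-09.
Invoking drawer.bind passing k→stip, v→-342, and see nil.
I try filer.etch passing p→/flutrogo/jojorn, c→kubasi, giving created.
I invoke chron.anchor passing d→1923-05-25, and see 1923-05-25.
Invoking drawer.pull passing k→wofag, giving -58.
I call drawer.pull passing k→stip, and get -342.
I run filer.quote passing p→/flutrogo/jojorn, — result: kubasi.
I use drawer.pull passing k→hu, and get -955.


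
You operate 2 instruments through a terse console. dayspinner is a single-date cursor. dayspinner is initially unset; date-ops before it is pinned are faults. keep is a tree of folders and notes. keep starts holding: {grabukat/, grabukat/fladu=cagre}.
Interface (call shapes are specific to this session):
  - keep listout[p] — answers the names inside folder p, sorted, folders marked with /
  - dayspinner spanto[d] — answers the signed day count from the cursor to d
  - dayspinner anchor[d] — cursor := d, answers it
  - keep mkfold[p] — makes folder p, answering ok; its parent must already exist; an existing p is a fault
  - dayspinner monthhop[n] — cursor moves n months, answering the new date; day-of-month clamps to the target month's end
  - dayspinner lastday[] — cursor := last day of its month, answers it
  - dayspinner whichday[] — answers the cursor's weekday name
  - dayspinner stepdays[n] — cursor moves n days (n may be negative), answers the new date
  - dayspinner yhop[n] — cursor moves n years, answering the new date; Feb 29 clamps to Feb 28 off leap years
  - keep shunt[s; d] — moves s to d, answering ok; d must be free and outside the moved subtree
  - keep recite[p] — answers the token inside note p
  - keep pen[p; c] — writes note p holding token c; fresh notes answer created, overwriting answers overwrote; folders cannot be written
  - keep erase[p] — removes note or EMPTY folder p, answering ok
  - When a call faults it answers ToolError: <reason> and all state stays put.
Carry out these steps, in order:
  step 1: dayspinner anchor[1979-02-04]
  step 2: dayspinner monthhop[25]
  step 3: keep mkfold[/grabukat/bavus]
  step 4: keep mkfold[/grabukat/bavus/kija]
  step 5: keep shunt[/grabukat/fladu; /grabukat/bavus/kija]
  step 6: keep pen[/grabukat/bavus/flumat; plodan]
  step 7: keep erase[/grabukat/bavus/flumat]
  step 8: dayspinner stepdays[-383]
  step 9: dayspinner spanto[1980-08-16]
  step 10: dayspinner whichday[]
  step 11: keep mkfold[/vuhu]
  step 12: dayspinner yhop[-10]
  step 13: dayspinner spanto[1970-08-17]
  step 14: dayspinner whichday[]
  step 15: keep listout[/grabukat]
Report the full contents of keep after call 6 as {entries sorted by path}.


-- dayspinner anchor(d=1979-02-04) -> 1979-02-04
-- dayspinner monthhop(n=25) -> 1981-03-04
-- keep mkfold(p=/grabukat/bavus) -> ok
-- keep mkfold(p=/grabukat/bavus/kija) -> ok
-- keep shunt(s=/grabukat/fladu, d=/grabukat/bavus/kija) -> ToolError: exists
-- keep pen(p=/grabukat/bavus/flumat, c=plodan) -> created
-- keep erase(p=/grabukat/bavus/flumat) -> ok
-- dayspinner stepdays(n=-383) -> 1980-02-15
-- dayspinner spanto(d=1980-08-16) -> 183
-- dayspinner whichday() -> Friday
-- keep mkfold(p=/vuhu) -> ok
-- dayspinner yhop(n=-10) -> 1970-02-15
-- dayspinner spanto(d=1970-08-17) -> 183
-- dayspinner whichday() -> Sunday
-- keep listout(p=/grabukat) -> [bavus/, fladu]

Answer: {grabukat/, grabukat/bavus/, grabukat/bavus/flumat=plodan, grabukat/bavus/kija/, grabukat/fladu=cagre}


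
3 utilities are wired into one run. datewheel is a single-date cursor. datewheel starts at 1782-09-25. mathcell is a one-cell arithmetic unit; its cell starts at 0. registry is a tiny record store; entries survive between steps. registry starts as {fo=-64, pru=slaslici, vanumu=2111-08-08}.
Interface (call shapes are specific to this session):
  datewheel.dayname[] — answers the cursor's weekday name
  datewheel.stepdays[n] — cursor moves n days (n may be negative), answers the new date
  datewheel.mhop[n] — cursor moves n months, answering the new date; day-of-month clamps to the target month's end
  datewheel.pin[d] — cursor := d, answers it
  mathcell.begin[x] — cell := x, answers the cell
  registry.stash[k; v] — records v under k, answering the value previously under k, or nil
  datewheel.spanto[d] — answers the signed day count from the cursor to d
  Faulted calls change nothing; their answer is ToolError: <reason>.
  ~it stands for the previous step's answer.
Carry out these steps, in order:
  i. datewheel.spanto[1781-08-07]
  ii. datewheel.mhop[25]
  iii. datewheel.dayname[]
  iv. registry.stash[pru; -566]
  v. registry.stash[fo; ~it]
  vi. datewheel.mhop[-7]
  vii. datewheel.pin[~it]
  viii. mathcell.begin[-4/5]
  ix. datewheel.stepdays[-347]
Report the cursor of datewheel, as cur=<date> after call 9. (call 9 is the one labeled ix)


Now I run datewheel.spanto on 1781-08-07, which returns -414.
Now I run datewheel.mhop on 25, giving 1784-10-25.
Now I run datewheel.dayname(), → Monday.
I call registry.stash on pru, -566, → slaslici.
Invoking registry.stash on fo, ~it, giving -64.
Using datewheel.mhop on -7, and observe 1784-03-25.
Then datewheel.pin on ~it, → 1784-03-25.
Next I call mathcell.begin on -4/5, and see -4/5.
Invoking datewheel.stepdays on -347, — result: 1783-04-13.

Answer: cur=1783-04-13


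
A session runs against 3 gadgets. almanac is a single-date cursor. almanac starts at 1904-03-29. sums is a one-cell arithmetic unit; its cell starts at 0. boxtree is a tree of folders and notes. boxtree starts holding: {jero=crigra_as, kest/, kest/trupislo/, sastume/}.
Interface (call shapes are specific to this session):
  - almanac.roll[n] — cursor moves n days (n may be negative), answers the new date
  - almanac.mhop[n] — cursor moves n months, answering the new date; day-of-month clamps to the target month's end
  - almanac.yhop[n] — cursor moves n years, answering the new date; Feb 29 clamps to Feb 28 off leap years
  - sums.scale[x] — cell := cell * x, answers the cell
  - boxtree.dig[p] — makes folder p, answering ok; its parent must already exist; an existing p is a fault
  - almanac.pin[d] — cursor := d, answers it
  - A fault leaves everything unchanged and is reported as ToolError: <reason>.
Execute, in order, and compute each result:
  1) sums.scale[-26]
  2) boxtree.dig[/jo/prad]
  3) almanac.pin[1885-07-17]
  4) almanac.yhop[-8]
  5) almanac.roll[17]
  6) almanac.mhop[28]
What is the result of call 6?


Answer: 1879-12-03

Derivation:
-> scale(x='-26')
<- 0
-> dig(p='/jo/prad')
<- ToolError: no parent
-> pin(d='1885-07-17')
<- 1885-07-17
-> yhop(n='-8')
<- 1877-07-17
-> roll(n='17')
<- 1877-08-03
-> mhop(n='28')
<- 1879-12-03


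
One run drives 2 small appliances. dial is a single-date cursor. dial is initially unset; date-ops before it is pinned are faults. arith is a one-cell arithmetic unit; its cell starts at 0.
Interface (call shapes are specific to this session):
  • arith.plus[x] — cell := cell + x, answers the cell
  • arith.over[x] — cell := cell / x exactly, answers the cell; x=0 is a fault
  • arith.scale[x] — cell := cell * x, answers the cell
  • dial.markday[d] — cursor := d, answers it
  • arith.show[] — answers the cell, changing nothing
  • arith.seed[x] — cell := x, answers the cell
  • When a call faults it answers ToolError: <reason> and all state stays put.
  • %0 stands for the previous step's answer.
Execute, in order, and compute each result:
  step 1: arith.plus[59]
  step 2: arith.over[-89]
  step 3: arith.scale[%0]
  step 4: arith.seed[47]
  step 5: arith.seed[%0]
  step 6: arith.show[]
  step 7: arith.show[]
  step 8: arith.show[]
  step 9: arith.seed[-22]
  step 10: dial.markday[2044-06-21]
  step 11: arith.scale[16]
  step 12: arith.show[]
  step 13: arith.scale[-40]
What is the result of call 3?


Answer: 3481/7921

Derivation:
% plus(59) ~> 59
% over(-89) ~> -59/89
% scale(%0) ~> 3481/7921
% seed(47) ~> 47
% seed(%0) ~> 47
% show() ~> 47
% show() ~> 47
% show() ~> 47
% seed(-22) ~> -22
% markday(2044-06-21) ~> 2044-06-21
% scale(16) ~> -352
% show() ~> -352
% scale(-40) ~> 14080


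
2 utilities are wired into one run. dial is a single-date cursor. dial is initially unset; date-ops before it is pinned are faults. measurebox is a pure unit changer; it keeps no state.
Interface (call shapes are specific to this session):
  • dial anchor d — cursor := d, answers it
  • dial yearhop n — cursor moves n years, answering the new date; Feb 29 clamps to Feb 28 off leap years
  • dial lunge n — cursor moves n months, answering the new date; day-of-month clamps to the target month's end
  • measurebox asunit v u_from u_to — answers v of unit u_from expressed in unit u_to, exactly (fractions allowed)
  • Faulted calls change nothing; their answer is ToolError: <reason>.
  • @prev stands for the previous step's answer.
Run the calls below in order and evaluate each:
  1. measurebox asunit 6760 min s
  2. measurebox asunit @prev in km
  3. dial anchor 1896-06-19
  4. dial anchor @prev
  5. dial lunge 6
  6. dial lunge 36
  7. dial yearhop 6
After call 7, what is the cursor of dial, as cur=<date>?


Answer: cur=1905-12-19

Derivation:
[in] measurebox asunit v='6760' u_from='min' u_to='s'
= 405600
[in] measurebox asunit v='@prev' u_from='in' u_to='km'
= 64389/6250
[in] dial anchor d='1896-06-19'
= 1896-06-19
[in] dial anchor d='@prev'
= 1896-06-19
[in] dial lunge n='6'
= 1896-12-19
[in] dial lunge n='36'
= 1899-12-19
[in] dial yearhop n='6'
= 1905-12-19


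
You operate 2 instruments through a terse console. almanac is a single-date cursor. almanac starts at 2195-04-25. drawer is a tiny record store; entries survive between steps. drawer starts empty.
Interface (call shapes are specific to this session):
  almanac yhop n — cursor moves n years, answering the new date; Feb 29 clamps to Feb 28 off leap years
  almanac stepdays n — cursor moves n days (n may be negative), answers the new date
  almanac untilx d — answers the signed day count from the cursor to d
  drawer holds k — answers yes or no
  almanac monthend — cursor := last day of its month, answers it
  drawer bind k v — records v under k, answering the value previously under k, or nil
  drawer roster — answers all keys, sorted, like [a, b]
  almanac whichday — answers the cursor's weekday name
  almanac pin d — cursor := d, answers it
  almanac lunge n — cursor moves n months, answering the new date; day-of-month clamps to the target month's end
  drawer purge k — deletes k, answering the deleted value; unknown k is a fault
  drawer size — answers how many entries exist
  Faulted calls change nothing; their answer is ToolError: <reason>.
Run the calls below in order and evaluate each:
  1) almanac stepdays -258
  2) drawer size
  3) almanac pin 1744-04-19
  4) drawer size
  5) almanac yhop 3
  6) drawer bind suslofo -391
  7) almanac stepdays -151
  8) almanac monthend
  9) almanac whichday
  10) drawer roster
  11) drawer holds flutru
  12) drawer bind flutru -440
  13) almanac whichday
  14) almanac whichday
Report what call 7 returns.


Answer: 1746-11-19

Derivation:
>> almanac stepdays(n→-258)
<< 2194-08-10
>> drawer size()
<< 0
>> almanac pin(d→1744-04-19)
<< 1744-04-19
>> drawer size()
<< 0
>> almanac yhop(n→3)
<< 1747-04-19
>> drawer bind(k→suslofo, v→-391)
<< nil
>> almanac stepdays(n→-151)
<< 1746-11-19
>> almanac monthend()
<< 1746-11-30
>> almanac whichday()
<< Wednesday
>> drawer roster()
<< [suslofo]
>> drawer holds(k→flutru)
<< no
>> drawer bind(k→flutru, v→-440)
<< nil
>> almanac whichday()
<< Wednesday
>> almanac whichday()
<< Wednesday
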